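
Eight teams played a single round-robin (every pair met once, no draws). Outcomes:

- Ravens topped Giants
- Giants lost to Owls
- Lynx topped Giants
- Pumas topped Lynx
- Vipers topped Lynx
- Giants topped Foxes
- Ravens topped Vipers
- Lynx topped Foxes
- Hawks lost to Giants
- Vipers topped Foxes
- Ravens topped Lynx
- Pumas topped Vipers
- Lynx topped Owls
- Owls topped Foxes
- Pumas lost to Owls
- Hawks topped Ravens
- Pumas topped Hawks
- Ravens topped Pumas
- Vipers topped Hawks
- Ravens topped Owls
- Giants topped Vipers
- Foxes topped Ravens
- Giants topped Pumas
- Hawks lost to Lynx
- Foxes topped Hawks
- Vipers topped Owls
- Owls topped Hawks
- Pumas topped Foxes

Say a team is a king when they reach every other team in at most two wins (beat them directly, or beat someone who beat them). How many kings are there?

7

Vipers reaches everyone (king).
Ravens reaches everyone (king).
Foxes reaches everyone (king).
Giants reaches everyone (king).
Pumas reaches everyone (king).
Hawks cannot reach Foxes in two steps.
Lynx reaches everyone (king).
Owls reaches everyone (king).
Kings: Vipers, Ravens, Foxes, Giants, Pumas, Lynx, Owls — 7.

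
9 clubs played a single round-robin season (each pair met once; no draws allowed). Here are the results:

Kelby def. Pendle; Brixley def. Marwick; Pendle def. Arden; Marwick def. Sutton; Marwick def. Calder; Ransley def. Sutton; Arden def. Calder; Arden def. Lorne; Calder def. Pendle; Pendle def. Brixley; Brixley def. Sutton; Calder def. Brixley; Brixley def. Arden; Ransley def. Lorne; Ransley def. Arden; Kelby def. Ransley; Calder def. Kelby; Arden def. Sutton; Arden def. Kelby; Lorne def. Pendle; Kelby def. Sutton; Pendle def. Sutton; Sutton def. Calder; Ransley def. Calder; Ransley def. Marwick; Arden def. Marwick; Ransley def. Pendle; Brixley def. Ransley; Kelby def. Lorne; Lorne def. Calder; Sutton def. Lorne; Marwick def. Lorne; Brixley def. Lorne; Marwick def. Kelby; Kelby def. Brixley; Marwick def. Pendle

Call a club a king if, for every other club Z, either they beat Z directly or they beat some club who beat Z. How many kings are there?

7

Calder reaches everyone (king).
Marwick reaches everyone (king).
Lorne cannot reach Marwick, Ransley in two steps.
Sutton cannot reach Marwick, Ransley, Arden in two steps.
Ransley reaches everyone (king).
Pendle reaches everyone (king).
Arden reaches everyone (king).
Kelby reaches everyone (king).
Brixley reaches everyone (king).
Kings: Calder, Marwick, Ransley, Pendle, Arden, Kelby, Brixley — 7.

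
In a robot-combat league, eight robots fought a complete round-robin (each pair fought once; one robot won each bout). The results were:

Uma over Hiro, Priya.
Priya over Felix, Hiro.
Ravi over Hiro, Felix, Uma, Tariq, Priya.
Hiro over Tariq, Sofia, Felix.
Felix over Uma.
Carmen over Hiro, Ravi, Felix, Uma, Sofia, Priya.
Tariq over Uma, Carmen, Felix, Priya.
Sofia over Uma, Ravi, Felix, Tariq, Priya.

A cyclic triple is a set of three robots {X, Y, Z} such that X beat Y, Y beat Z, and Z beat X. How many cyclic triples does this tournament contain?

Win totals: Hiro 3, Carmen 6, Uma 2, Ravi 5, Tariq 4, Sofia 5, Priya 2, Felix 1.
A robot with w wins dominates both others in C(w,2) triples; summing gives 3 + 15 + 1 + 10 + 6 + 10 + 1 + 0 = 46 transitive triples.
Total triples C(8,3) = 56, so cyclic triples = 56 − 46 = 10.

10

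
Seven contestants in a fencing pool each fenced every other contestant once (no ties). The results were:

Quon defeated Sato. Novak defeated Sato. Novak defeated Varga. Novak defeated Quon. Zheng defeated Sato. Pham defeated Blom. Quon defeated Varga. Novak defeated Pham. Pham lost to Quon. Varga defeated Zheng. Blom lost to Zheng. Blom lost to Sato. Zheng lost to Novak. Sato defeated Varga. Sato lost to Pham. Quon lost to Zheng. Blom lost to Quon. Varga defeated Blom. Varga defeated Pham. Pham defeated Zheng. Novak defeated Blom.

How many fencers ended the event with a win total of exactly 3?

3

Win totals: Sato 2, Zheng 3, Pham 3, Varga 3, Quon 4, Novak 6, Blom 0.
Exactly 3: Zheng, Pham, Varga — 3 fencers.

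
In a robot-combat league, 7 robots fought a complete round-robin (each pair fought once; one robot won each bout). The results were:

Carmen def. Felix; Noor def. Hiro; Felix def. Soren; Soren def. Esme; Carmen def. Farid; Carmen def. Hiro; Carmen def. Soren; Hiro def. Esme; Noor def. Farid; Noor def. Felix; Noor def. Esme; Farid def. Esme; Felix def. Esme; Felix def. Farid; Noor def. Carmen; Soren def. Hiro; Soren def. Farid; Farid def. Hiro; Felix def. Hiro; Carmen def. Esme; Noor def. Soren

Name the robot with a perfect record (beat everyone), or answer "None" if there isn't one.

Noor

Noor has 6 wins out of 6 opponents — a perfect record.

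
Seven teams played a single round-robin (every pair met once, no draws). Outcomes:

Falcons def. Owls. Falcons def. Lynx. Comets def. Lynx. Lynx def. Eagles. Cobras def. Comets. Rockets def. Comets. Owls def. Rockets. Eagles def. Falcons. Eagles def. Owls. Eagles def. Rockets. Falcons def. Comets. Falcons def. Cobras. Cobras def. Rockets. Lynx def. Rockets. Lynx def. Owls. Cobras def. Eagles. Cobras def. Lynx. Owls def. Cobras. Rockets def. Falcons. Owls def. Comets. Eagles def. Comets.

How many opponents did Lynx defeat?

3

Lynx's results: beat Eagles, Owls, Rockets; lost to Cobras, Falcons, Comets.
That is 3 wins.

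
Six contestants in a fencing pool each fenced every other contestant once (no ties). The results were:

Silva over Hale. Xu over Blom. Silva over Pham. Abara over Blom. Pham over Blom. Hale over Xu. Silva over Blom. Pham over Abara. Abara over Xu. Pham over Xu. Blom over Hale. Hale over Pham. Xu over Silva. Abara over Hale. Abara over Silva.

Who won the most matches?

Abara

Win totals: Xu 2, Silva 3, Pham 3, Blom 1, Abara 4, Hale 2.
Abara leads with 4 wins (next highest: 3).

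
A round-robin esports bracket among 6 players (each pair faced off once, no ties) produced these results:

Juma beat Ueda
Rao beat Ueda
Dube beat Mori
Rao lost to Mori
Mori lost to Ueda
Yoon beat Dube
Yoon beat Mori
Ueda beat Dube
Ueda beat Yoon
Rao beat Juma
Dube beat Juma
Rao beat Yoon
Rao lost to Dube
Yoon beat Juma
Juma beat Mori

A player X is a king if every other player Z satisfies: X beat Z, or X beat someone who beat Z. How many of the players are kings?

5

Juma reaches everyone (king).
Mori cannot reach Dube in two steps.
Ueda reaches everyone (king).
Yoon reaches everyone (king).
Rao reaches everyone (king).
Dube reaches everyone (king).
Kings: Juma, Ueda, Yoon, Rao, Dube — 5.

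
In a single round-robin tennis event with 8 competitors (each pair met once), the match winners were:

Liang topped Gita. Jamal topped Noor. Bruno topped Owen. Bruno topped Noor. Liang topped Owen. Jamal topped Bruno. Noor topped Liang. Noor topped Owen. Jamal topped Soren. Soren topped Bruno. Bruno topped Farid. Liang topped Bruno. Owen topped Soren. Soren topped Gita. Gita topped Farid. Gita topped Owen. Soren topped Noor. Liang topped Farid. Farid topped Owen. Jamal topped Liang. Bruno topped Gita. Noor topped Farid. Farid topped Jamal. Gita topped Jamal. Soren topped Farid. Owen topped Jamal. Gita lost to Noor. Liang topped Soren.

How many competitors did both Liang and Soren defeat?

3

Liang beat: Bruno, Farid, Gita, Soren, Owen.
Soren beat: Bruno, Farid, Gita, Noor.
Both beat: Bruno, Farid, Gita — 3.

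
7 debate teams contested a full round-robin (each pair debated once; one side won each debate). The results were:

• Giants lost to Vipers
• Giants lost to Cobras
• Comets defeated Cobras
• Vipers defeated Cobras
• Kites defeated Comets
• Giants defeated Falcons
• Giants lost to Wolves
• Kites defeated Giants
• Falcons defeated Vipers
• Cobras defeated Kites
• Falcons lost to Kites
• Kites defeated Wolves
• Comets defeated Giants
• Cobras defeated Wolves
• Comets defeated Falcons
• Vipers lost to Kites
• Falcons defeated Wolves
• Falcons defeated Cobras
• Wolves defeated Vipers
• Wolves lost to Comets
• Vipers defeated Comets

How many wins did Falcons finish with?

3

Falcons' results: beat Cobras, Wolves, Vipers; lost to Comets, Kites, Giants.
That is 3 wins.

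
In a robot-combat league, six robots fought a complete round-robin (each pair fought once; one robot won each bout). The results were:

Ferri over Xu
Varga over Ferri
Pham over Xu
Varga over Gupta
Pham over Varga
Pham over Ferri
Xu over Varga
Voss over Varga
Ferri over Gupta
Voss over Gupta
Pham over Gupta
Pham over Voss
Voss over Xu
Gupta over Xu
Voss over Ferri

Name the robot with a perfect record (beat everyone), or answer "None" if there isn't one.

Pham has 5 wins out of 5 opponents — a perfect record.

Pham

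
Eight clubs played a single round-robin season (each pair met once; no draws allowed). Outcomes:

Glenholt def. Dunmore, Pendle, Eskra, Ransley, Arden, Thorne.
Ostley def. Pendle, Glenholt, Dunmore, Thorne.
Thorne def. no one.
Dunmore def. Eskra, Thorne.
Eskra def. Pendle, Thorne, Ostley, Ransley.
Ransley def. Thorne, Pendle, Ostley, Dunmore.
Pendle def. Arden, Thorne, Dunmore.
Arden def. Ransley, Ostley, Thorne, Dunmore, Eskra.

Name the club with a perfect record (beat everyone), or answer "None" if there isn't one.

Highest win total is Glenholt with 6 (out of 7 possible).
Glenholt lost to Ostley, so no club went undefeated.

None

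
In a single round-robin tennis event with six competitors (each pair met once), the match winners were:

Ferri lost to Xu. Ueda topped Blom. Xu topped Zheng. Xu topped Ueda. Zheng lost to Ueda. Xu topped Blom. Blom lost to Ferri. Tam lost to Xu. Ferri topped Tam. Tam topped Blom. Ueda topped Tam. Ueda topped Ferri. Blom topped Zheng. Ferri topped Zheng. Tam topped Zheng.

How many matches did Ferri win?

Ferri's results: beat Zheng, Tam, Blom; lost to Xu, Ueda.
That is 3 wins.

3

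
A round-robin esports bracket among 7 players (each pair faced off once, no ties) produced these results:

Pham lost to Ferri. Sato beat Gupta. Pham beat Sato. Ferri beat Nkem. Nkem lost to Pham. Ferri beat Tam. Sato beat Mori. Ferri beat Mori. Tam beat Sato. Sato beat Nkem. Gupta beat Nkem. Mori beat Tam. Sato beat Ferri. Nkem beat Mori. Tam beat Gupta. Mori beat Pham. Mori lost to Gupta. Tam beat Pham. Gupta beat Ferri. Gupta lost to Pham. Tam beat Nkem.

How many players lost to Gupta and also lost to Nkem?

Gupta beat: Ferri, Nkem, Mori.
Nkem beat: Mori.
Both beat: Mori — 1.

1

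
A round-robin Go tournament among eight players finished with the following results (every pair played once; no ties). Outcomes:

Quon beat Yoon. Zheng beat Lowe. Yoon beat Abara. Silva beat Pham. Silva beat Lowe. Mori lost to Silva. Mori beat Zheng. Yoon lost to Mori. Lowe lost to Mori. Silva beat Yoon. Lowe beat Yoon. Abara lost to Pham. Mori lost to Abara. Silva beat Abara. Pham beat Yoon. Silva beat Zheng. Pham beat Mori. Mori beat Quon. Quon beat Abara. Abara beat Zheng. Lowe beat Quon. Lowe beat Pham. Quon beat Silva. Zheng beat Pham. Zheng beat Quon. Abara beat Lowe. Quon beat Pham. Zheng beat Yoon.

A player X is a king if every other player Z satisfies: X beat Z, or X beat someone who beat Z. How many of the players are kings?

4

Yoon cannot reach Silva, Pham, Quon in two steps.
Silva reaches everyone (king).
Abara cannot reach Silva in two steps.
Pham cannot reach Silva in two steps.
Quon reaches everyone (king).
Zheng reaches everyone (king).
Lowe cannot reach Zheng in two steps.
Mori reaches everyone (king).
Kings: Silva, Quon, Zheng, Mori — 4.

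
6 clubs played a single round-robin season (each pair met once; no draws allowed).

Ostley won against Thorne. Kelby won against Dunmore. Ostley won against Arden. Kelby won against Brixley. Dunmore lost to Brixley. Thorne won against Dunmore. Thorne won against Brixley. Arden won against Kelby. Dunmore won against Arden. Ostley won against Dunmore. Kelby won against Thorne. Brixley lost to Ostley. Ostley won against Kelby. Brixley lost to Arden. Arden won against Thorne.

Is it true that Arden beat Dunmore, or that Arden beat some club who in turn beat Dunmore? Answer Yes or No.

Yes

Arden did not beat Dunmore directly.
Arden beat Thorne, Kelby, Brixley. Of those, Thorne beat Dunmore.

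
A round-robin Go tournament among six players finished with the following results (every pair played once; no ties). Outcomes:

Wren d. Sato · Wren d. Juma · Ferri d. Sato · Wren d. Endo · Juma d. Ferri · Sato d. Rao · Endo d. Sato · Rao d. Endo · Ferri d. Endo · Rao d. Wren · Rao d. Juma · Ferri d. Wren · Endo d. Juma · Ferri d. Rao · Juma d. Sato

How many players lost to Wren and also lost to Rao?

2

Wren beat: Sato, Endo, Juma.
Rao beat: Endo, Wren, Juma.
Both beat: Endo, Juma — 2.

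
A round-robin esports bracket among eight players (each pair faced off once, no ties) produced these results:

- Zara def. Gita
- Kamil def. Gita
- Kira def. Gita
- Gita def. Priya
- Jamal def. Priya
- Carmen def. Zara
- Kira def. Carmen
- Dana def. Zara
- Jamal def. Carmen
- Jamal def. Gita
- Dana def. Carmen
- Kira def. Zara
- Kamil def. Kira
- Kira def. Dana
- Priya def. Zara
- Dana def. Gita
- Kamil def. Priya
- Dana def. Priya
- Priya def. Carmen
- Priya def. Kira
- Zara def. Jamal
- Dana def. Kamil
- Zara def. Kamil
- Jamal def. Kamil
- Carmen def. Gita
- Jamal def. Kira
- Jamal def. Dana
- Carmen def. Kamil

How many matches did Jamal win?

6

Jamal's results: beat Gita, Carmen, Kamil, Dana, Priya, Kira; lost to Zara.
That is 6 wins.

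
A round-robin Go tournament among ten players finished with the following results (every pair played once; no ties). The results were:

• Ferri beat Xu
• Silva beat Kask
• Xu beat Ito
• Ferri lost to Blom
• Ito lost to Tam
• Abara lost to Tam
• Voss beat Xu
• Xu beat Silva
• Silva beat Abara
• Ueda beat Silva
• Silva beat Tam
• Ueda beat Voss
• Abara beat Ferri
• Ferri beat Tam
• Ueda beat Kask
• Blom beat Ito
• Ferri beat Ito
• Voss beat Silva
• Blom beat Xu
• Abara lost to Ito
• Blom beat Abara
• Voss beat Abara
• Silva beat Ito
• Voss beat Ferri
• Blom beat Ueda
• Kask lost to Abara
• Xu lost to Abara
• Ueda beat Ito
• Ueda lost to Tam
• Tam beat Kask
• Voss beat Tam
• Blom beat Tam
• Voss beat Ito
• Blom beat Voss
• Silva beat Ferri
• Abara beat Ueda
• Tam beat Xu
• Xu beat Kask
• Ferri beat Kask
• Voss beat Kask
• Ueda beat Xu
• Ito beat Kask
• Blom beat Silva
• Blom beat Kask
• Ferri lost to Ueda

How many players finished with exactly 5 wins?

Win totals: Ferri 4, Tam 5, Xu 3, Silva 5, Abara 4, Blom 9, Kask 0, Ito 2, Voss 7, Ueda 6.
Exactly 5: Tam, Silva — 2 players.

2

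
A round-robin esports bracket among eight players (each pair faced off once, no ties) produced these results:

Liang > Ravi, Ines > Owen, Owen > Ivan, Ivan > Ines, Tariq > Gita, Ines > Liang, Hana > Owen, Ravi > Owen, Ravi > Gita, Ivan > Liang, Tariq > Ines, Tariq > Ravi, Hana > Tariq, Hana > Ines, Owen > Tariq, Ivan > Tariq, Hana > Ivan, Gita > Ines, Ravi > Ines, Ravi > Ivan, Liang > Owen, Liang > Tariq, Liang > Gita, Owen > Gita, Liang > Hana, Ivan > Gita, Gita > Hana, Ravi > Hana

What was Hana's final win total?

4

Hana's results: beat Tariq, Owen, Ines, Ivan; lost to Ravi, Liang, Gita.
That is 4 wins.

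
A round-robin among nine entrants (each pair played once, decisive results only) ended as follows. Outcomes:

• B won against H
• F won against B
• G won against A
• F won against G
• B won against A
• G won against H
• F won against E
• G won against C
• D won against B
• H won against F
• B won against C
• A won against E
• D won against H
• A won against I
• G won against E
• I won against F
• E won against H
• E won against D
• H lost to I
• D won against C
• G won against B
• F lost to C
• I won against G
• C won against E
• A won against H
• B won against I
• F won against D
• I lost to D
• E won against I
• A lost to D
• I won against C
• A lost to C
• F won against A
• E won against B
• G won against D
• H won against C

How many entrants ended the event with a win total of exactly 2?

Win totals: A 3, B 4, C 3, D 5, E 4, F 5, G 6, H 2, I 4.
Exactly 2: H — 1 entrant.

1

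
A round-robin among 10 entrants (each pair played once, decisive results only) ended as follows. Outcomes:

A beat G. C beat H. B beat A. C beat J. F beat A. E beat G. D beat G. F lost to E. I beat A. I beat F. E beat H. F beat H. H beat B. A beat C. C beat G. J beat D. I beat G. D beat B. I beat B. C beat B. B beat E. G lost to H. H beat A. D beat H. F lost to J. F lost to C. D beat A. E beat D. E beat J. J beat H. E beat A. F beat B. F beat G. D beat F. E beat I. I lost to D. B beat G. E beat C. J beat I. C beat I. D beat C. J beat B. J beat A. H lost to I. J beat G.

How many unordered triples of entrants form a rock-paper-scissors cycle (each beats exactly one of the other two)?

Win totals: A 2, B 3, C 6, D 7, E 8, F 4, G 0, H 3, I 5, J 7.
An entrant with w wins dominates both others in C(w,2) triples; summing gives 1 + 3 + 15 + 21 + 28 + 6 + 0 + 3 + 10 + 21 = 108 transitive triples.
Total triples C(10,3) = 120, so cyclic triples = 120 − 108 = 12.

12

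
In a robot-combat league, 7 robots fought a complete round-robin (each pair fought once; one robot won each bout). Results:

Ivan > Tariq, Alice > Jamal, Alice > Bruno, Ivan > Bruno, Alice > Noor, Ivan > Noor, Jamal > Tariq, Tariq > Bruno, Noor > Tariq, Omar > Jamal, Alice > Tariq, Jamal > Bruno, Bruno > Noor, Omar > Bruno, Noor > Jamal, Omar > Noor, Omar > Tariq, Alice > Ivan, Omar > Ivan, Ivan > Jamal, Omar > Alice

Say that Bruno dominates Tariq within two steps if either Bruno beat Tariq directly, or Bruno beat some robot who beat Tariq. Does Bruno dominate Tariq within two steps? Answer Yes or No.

Bruno did not beat Tariq directly.
Bruno beat Noor. Of those, Noor beat Tariq.

Yes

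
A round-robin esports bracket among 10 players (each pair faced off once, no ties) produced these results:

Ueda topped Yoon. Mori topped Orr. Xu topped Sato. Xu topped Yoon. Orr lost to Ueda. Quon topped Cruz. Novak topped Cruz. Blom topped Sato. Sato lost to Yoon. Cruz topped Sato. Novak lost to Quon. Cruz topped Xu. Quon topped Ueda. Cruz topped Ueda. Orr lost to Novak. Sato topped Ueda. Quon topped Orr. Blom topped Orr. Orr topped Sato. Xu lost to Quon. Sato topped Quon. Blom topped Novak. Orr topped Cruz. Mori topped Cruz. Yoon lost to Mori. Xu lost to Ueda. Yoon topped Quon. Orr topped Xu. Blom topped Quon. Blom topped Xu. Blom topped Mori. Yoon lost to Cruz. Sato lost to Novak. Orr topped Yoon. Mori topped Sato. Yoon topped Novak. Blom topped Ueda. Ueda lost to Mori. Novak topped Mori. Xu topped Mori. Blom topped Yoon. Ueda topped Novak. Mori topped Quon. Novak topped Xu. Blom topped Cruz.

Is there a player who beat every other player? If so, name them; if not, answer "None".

Blom has 9 wins out of 9 opponents — a perfect record.

Blom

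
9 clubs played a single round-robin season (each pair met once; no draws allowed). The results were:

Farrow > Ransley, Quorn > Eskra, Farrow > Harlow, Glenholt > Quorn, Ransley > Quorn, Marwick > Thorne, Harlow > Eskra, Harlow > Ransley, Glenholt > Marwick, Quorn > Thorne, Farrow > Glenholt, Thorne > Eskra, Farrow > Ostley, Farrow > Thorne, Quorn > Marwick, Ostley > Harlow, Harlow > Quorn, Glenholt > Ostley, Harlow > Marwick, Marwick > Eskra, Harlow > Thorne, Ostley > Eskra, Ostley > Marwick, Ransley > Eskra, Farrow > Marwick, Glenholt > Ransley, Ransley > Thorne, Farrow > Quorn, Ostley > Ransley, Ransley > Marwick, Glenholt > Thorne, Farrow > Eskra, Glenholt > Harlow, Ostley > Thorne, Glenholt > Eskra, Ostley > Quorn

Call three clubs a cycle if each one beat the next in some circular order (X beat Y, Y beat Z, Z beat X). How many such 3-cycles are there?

0

Win totals: Ransley 4, Eskra 0, Farrow 8, Ostley 6, Marwick 2, Harlow 5, Thorne 1, Glenholt 7, Quorn 3.
A club with w wins dominates both others in C(w,2) triples; summing gives 6 + 0 + 28 + 15 + 1 + 10 + 0 + 21 + 3 = 84 transitive triples.
Total triples C(9,3) = 84, so cyclic triples = 84 − 84 = 0.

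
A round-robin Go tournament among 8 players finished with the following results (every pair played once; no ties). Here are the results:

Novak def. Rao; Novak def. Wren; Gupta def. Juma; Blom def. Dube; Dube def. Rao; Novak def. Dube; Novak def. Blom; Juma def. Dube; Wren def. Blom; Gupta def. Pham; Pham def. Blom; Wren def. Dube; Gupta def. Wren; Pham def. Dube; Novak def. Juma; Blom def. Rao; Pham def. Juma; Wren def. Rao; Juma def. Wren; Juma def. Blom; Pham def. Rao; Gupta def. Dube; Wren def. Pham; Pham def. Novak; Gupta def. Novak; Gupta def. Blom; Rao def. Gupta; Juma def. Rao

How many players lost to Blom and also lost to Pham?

Blom beat: Dube, Rao.
Pham beat: Novak, Blom, Juma, Dube, Rao.
Both beat: Dube, Rao — 2.

2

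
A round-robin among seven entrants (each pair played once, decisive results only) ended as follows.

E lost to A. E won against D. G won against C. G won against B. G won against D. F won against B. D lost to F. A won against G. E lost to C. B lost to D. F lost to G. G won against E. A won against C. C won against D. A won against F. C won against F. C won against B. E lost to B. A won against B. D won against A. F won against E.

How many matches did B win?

B's results: beat E; lost to A, C, D, F, G.
That is 1 win.

1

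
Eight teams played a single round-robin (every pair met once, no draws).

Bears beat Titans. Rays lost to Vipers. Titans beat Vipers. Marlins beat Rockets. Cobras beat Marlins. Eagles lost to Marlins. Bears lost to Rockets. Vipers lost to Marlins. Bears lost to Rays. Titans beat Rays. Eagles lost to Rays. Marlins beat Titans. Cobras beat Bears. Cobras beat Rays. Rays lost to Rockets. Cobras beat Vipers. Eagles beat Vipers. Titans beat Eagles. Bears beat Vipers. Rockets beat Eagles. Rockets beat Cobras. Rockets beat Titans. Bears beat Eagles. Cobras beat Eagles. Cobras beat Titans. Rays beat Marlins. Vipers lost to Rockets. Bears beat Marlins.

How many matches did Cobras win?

6

Cobras' results: beat Eagles, Vipers, Titans, Marlins, Rays, Bears; lost to Rockets.
That is 6 wins.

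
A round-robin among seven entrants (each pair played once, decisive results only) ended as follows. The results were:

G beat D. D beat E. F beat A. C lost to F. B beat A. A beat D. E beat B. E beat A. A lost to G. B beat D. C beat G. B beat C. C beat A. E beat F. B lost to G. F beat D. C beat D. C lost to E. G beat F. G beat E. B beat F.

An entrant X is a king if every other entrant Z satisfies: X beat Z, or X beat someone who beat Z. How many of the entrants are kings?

4

A cannot reach B, C, F, G in two steps.
B reaches everyone (king).
C reaches everyone (king).
D cannot reach G in two steps.
E reaches everyone (king).
F cannot reach B in two steps.
G reaches everyone (king).
Kings: B, C, E, G — 4.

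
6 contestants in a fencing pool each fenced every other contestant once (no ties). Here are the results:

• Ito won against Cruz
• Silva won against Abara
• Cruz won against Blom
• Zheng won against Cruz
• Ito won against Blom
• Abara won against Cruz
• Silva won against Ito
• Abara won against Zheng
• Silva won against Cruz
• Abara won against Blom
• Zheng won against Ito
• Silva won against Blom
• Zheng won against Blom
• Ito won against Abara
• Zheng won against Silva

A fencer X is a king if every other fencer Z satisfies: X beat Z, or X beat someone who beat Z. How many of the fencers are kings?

3

Cruz cannot reach Silva, Zheng, Abara, Ito in two steps.
Silva reaches everyone (king).
Blom cannot reach Cruz, Silva, Zheng, Abara, Ito in two steps.
Zheng reaches everyone (king).
Abara reaches everyone (king).
Ito cannot reach Silva in two steps.
Kings: Silva, Zheng, Abara — 3.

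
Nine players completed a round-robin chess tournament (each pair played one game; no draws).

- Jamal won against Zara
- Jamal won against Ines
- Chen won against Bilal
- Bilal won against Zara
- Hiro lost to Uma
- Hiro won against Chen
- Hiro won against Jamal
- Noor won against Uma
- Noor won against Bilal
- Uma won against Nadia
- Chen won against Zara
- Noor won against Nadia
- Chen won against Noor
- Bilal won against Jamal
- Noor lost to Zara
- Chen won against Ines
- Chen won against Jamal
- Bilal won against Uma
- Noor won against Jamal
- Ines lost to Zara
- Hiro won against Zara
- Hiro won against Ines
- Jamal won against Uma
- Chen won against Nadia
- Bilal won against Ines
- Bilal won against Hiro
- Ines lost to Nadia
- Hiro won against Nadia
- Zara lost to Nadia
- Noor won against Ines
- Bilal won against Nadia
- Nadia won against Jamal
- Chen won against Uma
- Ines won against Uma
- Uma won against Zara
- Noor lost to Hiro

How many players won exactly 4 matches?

0

Win totals: Ines 1, Noor 5, Uma 3, Zara 2, Hiro 6, Jamal 3, Chen 7, Bilal 6, Nadia 3.
No player has exactly 4 wins.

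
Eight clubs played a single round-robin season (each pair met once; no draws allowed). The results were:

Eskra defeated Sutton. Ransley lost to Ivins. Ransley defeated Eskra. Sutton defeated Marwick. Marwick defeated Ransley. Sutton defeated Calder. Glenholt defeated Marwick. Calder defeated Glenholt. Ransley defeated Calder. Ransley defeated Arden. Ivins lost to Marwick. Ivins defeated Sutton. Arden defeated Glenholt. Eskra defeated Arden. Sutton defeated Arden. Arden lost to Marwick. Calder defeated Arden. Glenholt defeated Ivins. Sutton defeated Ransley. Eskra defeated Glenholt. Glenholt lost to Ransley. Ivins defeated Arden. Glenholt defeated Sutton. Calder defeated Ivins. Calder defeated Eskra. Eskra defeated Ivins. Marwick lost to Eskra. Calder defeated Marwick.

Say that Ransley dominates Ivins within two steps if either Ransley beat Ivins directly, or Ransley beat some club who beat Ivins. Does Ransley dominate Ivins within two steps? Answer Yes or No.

Ransley did not beat Ivins directly.
Ransley beat Arden, Glenholt, Eskra, Calder. Of those, Glenholt beat Ivins.

Yes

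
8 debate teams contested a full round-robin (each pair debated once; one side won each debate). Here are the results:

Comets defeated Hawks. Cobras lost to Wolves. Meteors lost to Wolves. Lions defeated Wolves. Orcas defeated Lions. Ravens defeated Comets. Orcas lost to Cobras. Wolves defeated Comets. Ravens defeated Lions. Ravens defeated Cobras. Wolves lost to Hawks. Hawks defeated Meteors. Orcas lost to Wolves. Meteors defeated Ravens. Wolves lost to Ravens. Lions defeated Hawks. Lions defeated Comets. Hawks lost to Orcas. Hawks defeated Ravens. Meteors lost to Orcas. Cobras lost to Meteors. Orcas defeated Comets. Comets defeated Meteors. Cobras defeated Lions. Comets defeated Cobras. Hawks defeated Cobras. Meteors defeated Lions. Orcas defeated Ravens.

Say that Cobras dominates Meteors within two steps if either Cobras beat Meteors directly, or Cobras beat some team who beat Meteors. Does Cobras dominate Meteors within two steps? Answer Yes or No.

Cobras did not beat Meteors directly.
Cobras beat Orcas, Lions. Of those, Orcas beat Meteors.

Yes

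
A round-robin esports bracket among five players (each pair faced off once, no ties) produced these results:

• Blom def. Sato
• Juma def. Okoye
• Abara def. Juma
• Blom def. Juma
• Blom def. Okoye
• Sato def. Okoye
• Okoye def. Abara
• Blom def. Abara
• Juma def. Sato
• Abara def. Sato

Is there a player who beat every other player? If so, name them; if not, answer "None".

Blom has 4 wins out of 4 opponents — a perfect record.

Blom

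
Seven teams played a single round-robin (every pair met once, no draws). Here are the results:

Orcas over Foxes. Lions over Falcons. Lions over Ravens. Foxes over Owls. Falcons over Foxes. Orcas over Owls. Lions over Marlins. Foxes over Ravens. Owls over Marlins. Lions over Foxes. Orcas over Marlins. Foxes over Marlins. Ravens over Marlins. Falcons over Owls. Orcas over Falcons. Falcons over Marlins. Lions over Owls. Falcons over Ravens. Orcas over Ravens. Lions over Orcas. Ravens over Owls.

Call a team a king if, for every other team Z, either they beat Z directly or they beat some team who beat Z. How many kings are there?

Orcas cannot reach Lions in two steps.
Falcons cannot reach Orcas, Lions in two steps.
Lions reaches everyone (king).
Marlins cannot reach Orcas, Falcons, Lions, Owls, Ravens, Foxes in two steps.
Owls cannot reach Orcas, Falcons, Lions, Ravens, Foxes in two steps.
Ravens cannot reach Orcas, Falcons, Lions, Foxes in two steps.
Foxes cannot reach Orcas, Falcons, Lions in two steps.
Kings: Lions — 1.

1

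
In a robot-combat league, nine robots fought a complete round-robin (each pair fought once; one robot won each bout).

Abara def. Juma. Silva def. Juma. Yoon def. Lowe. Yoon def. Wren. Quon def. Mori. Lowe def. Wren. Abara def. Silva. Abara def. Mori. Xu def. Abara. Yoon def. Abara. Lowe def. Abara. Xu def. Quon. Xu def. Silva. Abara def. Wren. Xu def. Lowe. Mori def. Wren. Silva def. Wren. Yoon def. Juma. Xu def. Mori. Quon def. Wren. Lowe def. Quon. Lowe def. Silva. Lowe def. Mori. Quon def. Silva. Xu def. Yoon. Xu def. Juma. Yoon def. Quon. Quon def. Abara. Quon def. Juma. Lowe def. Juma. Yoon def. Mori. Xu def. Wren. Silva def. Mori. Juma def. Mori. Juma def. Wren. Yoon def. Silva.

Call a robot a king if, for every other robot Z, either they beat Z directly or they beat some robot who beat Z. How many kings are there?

1

Wren cannot reach Juma, Silva, Mori, Abara, Xu, Lowe, Yoon, Quon in two steps.
Juma cannot reach Silva, Abara, Xu, Lowe, Yoon, Quon in two steps.
Silva cannot reach Abara, Xu, Lowe, Yoon, Quon in two steps.
Mori cannot reach Juma, Silva, Abara, Xu, Lowe, Yoon, Quon in two steps.
Abara cannot reach Xu, Lowe, Yoon, Quon in two steps.
Xu reaches everyone (king).
Lowe cannot reach Xu, Yoon in two steps.
Yoon cannot reach Xu in two steps.
Quon cannot reach Xu, Lowe, Yoon in two steps.
Kings: Xu — 1.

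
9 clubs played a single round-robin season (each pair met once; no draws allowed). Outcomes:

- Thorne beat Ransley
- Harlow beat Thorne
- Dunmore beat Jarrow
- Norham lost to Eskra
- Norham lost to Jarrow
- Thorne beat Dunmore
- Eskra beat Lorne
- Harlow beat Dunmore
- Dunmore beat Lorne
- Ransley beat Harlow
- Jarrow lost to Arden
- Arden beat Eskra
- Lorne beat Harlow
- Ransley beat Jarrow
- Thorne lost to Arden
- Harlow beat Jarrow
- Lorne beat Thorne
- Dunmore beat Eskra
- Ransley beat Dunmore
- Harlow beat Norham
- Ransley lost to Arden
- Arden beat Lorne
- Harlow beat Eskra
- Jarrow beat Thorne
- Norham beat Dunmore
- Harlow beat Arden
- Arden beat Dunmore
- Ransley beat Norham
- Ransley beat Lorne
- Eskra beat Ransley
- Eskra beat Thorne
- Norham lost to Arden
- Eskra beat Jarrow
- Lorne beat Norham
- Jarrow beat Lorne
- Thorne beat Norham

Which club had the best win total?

Win totals: Dunmore 3, Thorne 3, Eskra 5, Arden 7, Harlow 6, Lorne 3, Norham 1, Jarrow 3, Ransley 5.
Arden leads with 7 wins (next highest: 6).

Arden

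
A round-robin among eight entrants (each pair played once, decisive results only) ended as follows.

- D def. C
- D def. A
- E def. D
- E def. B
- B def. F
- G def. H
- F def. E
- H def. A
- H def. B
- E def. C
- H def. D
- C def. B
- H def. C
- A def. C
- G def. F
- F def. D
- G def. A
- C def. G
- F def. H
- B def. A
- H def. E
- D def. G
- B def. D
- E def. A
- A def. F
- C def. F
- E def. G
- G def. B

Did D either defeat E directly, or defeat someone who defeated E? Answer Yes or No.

No

D did not beat E directly.
D beat A, C, G, but each of them lost to E. No two-step path.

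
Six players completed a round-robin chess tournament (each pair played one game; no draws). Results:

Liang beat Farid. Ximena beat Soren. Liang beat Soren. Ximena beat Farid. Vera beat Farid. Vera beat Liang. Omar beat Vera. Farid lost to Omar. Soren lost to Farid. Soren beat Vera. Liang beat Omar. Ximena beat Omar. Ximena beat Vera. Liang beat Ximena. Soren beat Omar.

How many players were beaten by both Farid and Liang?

Farid beat: Soren.
Liang beat: Soren, Ximena, Omar, Farid.
Both beat: Soren — 1.

1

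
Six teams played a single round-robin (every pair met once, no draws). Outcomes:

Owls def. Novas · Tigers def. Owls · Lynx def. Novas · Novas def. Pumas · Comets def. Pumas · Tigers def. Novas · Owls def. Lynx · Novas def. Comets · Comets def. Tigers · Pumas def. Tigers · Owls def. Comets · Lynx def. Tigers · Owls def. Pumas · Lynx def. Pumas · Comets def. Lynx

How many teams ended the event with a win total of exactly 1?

1

Win totals: Tigers 2, Comets 3, Lynx 3, Pumas 1, Owls 4, Novas 2.
Exactly 1: Pumas — 1 team.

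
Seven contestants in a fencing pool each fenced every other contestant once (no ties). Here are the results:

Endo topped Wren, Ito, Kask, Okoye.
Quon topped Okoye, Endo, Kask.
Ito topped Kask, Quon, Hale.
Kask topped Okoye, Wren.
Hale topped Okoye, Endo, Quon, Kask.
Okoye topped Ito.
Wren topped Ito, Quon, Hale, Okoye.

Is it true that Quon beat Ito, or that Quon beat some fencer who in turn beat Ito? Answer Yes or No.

Quon did not beat Ito directly.
Quon beat Endo, Okoye, Kask. Of those, Endo beat Ito.

Yes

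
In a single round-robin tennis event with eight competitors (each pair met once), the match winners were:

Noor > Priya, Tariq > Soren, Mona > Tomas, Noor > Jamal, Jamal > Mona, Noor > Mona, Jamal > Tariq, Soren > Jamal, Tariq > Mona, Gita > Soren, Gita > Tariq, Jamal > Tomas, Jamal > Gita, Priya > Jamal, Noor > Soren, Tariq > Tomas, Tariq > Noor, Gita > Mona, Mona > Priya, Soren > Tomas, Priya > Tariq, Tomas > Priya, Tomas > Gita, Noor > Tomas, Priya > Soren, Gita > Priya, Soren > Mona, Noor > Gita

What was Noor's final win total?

Noor's results: beat Gita, Priya, Mona, Soren, Tomas, Jamal; lost to Tariq.
That is 6 wins.

6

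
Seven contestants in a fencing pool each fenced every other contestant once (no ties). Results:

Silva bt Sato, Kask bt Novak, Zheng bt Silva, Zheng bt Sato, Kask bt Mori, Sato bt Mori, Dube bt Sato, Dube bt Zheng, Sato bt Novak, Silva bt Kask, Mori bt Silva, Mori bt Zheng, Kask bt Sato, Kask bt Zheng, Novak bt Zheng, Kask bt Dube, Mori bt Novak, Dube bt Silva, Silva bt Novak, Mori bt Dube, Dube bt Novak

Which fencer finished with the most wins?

Kask

Win totals: Mori 4, Novak 1, Zheng 2, Silva 3, Kask 5, Sato 2, Dube 4.
Kask leads with 5 wins (next highest: 4).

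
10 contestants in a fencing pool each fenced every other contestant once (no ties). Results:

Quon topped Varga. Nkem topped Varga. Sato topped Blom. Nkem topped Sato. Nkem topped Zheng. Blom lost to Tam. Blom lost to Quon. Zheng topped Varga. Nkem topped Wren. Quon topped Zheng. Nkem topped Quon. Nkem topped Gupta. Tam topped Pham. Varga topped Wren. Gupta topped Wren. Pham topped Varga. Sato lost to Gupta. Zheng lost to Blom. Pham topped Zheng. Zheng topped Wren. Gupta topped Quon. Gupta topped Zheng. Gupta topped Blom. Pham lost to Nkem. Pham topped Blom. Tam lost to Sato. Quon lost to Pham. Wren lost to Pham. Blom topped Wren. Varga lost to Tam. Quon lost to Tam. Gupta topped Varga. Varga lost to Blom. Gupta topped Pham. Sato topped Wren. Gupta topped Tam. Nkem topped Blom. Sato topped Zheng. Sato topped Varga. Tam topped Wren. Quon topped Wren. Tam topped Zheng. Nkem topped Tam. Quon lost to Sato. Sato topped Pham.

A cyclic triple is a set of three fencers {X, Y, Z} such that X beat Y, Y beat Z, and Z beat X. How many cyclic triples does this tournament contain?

Win totals: Sato 7, Nkem 9, Gupta 8, Varga 1, Pham 5, Wren 0, Tam 6, Blom 3, Zheng 2, Quon 4.
A fencer with w wins dominates both others in C(w,2) triples; summing gives 21 + 36 + 28 + 0 + 10 + 0 + 15 + 3 + 1 + 6 = 120 transitive triples.
Total triples C(10,3) = 120, so cyclic triples = 120 − 120 = 0.

0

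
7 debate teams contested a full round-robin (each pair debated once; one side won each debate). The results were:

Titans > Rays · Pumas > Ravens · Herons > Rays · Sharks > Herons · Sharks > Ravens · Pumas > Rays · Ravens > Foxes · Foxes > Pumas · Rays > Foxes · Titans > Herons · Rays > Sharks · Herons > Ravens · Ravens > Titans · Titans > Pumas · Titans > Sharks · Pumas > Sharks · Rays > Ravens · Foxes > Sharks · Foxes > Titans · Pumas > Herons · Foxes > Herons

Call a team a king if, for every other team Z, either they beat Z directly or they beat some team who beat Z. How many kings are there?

5

Pumas reaches everyone (king).
Foxes reaches everyone (king).
Sharks cannot reach Pumas in two steps.
Herons cannot reach Pumas in two steps.
Titans reaches everyone (king).
Rays reaches everyone (king).
Ravens reaches everyone (king).
Kings: Pumas, Foxes, Titans, Rays, Ravens — 5.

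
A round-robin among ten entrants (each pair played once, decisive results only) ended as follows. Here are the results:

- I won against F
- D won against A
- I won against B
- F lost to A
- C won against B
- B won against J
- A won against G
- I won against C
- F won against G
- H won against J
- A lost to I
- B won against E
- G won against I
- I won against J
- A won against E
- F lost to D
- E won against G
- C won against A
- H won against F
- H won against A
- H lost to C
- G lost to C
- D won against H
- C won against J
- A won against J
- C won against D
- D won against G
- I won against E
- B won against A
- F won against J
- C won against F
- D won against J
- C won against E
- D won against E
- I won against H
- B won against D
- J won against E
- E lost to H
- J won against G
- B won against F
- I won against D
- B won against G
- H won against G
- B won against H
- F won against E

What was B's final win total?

7

B's results: beat A, D, E, F, G, H, J; lost to C, I.
That is 7 wins.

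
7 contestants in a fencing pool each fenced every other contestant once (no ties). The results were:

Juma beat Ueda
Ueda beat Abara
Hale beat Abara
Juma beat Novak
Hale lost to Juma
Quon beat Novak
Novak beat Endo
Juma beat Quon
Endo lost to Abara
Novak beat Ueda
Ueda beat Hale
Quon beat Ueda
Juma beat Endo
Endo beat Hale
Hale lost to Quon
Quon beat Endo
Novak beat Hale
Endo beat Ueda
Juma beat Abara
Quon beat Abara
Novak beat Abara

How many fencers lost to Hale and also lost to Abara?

Hale beat: Abara.
Abara beat: Endo.
No one was beaten by both.

0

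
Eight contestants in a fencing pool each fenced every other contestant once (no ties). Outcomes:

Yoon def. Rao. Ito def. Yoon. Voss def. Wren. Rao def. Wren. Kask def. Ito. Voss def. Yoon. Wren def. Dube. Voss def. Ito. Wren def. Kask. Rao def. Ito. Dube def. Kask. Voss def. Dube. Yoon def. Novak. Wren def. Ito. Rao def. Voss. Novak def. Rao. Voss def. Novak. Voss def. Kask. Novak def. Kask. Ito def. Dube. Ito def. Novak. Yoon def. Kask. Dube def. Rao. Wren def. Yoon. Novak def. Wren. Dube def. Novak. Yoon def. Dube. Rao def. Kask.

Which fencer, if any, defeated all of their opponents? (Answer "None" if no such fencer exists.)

None

Highest win total is Voss with 6 (out of 7 possible).
Voss lost to Rao, so no fencer went undefeated.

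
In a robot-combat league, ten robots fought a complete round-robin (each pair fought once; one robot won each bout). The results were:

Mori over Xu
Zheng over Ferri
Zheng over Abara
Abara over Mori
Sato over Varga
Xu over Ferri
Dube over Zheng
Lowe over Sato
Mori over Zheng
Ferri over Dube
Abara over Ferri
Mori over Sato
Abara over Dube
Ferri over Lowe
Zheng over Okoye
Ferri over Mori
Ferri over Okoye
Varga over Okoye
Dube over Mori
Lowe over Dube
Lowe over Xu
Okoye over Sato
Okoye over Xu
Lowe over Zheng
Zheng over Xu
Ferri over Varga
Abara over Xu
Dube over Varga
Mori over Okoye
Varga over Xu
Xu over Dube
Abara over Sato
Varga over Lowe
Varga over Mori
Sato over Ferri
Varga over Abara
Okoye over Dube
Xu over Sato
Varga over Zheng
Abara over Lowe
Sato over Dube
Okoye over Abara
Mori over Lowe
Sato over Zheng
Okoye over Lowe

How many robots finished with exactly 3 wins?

2

Win totals: Mori 5, Dube 3, Abara 6, Lowe 4, Zheng 4, Varga 6, Okoye 5, Sato 4, Ferri 5, Xu 3.
Exactly 3: Dube, Xu — 2 robots.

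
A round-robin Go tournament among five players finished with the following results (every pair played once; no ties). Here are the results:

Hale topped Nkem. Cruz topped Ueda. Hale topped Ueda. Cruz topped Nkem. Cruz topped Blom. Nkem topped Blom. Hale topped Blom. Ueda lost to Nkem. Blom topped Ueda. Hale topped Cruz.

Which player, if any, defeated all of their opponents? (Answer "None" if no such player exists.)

Hale has 4 wins out of 4 opponents — a perfect record.

Hale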